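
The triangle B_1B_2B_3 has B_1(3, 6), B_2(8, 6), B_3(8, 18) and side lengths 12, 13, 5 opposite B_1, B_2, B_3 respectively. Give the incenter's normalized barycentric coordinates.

(2/5, 13/30, 1/6)

The incenter has barycentric coordinates proportional to the opposite side lengths: (12 : 13 : 5).
Normalizing by 12+13+5 = 30 gives (2/5, 13/30, 1/6).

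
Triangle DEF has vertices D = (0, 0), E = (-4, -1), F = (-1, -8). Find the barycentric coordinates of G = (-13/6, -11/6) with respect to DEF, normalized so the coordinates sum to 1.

(1/3, 1/2, 1/6)

Signed area of the reference triangle: [DEF] = ½·(0·(-1−(-8)) + (-4)·(-8−0) + (-1)·(0−(-1))) = ½·(0 + 32 − 1) = 31/2.
[GEF] = ½·((-13/6)·(-1−(-8)) + (-4)·(-8−(-11/6)) + (-1)·(-11/6−(-1))) = ½·(-91/6 + 74/3 + 5/6) = 31/6, so the D-coordinate is (31/6)/(31/2) = 1/3.
[DGF] = ½·(0·(-11/6−(-8)) + (-13/6)·(-8−0) + (-1)·(0−(-11/6))) = ½·(0 + 52/3 − 11/6) = 31/4, so the E-coordinate is 1/2.
[DEG] = ½·(0·(-1−(-11/6)) + (-4)·(-11/6−0) + (-13/6)·(0−(-1))) = ½·(0 + 22/3 − 13/6) = 31/12, so the F-coordinate is 1/6.
Check: 1/3 + 1/2 + 1/6 = 1.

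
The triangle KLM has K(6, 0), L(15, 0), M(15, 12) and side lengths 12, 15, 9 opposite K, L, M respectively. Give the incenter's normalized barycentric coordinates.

The incenter has barycentric coordinates proportional to the opposite side lengths: (12 : 15 : 9).
Normalizing by 12+15+9 = 36 gives (1/3, 5/12, 1/4).

(1/3, 5/12, 1/4)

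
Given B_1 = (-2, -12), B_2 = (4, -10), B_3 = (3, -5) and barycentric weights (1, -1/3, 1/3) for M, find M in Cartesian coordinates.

(-7/3, -31/3)

M = 1·B_1 + (-1/3)·B_2 + (1/3)·B_3.
x-coordinate: 1·(-2) + (-1/3)·4 + (1/3)·3 = -7/3.
y-coordinate: 1·(-12) + (-1/3)·(-10) + (1/3)·(-5) = -31/3.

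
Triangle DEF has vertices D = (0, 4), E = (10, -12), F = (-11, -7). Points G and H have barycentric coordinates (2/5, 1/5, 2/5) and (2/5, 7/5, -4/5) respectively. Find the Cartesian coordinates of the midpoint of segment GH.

(51/5, -33/5)

Barycentric coordinates of the midpoint are the average: (2/5, 4/5, -1/5).
Converting: (2/5)·D + (4/5)·E + (-1/5)·F = (51/5, -33/5).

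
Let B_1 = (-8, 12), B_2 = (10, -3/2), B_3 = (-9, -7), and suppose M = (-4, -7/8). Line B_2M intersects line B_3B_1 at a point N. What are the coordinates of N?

(-26/3, -2/3)

Barycentric coordinates of M with respect to B_1B_2B_3: (1/4, 1/4, 1/2).
On side B_3B_1 the B_2-coordinate is zero; dropping M's B_2-weight 1/4 and renormalizing the remaining 1/2 : 1/4 gives weights 2/3, 1/3 on B_3, B_1.
N = (2/3)·(-9, -7) + (1/3)·(-8, 12) = (-26/3, -2/3).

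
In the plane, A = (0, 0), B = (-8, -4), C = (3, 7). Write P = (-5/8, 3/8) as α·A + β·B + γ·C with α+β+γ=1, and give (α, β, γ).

Signed area of the reference triangle: [ABC] = ½·(0·(-4−7) + (-8)·(7−0) + 3·(0−(-4))) = ½·(0 − 56 + 12) = -22.
[PBC] = ½·((-5/8)·(-4−7) + (-8)·(7−(3/8)) + 3·(3/8−(-4))) = ½·(55/8 − 53 + 105/8) = -33/2, so the A-coordinate is (-33/2)/(-22) = 3/4.
[APC] = ½·(0·(3/8−7) + (-5/8)·(7−0) + 3·(0−(3/8))) = ½·(0 − 35/8 − 9/8) = -11/4, so the B-coordinate is 1/8.
[ABP] = ½·(0·(-4−(3/8)) + (-8)·(3/8−0) + (-5/8)·(0−(-4))) = ½·(0 − 3 − 5/2) = -11/4, so the C-coordinate is 1/8.

(3/4, 1/8, 1/8)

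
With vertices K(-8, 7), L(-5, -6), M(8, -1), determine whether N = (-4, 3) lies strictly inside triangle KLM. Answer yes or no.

yes

Barycentric coordinates of N: (14/23, 4/23, 5/23).
The three coordinates are positive, positive, positive; a point is interior exactly when all three are positive.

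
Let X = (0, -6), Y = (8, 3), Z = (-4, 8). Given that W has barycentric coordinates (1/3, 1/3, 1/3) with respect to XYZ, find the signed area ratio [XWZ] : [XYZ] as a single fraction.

The signed ratio [XWZ]/[XYZ] equals the barycentric coordinate of W at vertex Y, which is 1/3.

1/3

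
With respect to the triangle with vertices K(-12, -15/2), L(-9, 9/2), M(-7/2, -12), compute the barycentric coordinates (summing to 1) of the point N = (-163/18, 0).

(2/9, 2/3, 1/9)

Signed area of the reference triangle: [KLM] = ½·((-12)·(9/2−(-12)) + (-9)·(-12−(-15/2)) + (-7/2)·(-15/2−(9/2))) = ½·(-198 + 81/2 + 42) = -231/4.
[NLM] = ½·((-163/18)·(9/2−(-12)) + (-9)·(-12−0) + (-7/2)·(0−(9/2))) = ½·(-1793/12 + 108 + 63/4) = -77/6, so the K-coordinate is (-77/6)/(-231/4) = 2/9.
[KNM] = ½·((-12)·(0−(-12)) + (-163/18)·(-12−(-15/2)) + (-7/2)·(-15/2−0)) = ½·(-144 + 163/4 + 105/4) = -77/2, so the L-coordinate is 2/3.
[KLN] = ½·((-12)·(9/2−0) + (-9)·(0−(-15/2)) + (-163/18)·(-15/2−(9/2))) = ½·(-54 − 135/2 + 326/3) = -77/12, so the M-coordinate is 1/9.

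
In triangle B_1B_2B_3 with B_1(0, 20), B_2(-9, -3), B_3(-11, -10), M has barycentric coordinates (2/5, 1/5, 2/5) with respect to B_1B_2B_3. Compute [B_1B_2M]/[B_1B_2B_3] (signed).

The signed ratio [B_1B_2M]/[B_1B_2B_3] equals the barycentric coordinate of M at vertex B_3, which is 2/5.

2/5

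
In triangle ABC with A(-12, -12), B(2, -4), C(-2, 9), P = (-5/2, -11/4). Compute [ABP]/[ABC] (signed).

1/4

[ABC] = ½·((-12)·(-4−9) + 2·(9−(-12)) + (-2)·(-12−(-4))) = ½·(156 + 42 + 16) = 107.
[ABP] = ½·((-12)·(-4−(-11/4)) + 2·(-11/4−(-12)) + (-5/2)·(-12−(-4))) = ½·(15 + 37/2 + 20) = 107/4, so the ratio is (107/4)/107 = 1/4.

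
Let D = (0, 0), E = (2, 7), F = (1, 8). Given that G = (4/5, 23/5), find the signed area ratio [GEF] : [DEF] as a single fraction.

2/5

[DEF] = ½·(0·(7−8) + 2·(8−0) + 1·(0−7)) = ½·(0 + 16 − 7) = 9/2.
[GEF] = ½·((4/5)·(7−8) + 2·(8−(23/5)) + 1·(23/5−7)) = ½·(-4/5 + 34/5 − 12/5) = 9/5, so the ratio is (9/5)/(9/2) = 2/5.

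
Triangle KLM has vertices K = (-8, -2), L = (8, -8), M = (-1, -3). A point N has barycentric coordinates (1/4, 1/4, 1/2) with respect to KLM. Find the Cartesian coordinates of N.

N = (1/4)·K + (1/4)·L + (1/2)·M.
x-coordinate: (1/4)·(-8) + (1/4)·8 + (1/2)·(-1) = -1/2.
y-coordinate: (1/4)·(-2) + (1/4)·(-8) + (1/2)·(-3) = -4.

(-1/2, -4)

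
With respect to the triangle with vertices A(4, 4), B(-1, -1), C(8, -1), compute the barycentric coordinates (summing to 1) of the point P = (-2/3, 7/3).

Signed area of the reference triangle: [ABC] = ½·(4·(-1−(-1)) + (-1)·(-1−4) + 8·(4−(-1))) = ½·(0 + 5 + 40) = 45/2.
[PBC] = ½·((-2/3)·(-1−(-1)) + (-1)·(-1−(7/3)) + 8·(7/3−(-1))) = ½·(0 + 10/3 + 80/3) = 15, so the A-coordinate is 15/(45/2) = 2/3.
[APC] = ½·(4·(7/3−(-1)) + (-2/3)·(-1−4) + 8·(4−(7/3))) = ½·(40/3 + 10/3 + 40/3) = 15, so the B-coordinate is 2/3.
[ABP] = ½·(4·(-1−(7/3)) + (-1)·(7/3−4) + (-2/3)·(4−(-1))) = ½·(-40/3 + 5/3 − 10/3) = -15/2, so the C-coordinate is -1/3.
Check: 2/3 + 2/3 − 1/3 = 1.

(2/3, 2/3, -1/3)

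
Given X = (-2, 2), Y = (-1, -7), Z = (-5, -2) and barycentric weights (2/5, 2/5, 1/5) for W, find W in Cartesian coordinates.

(-11/5, -12/5)

W = (2/5)·X + (2/5)·Y + (1/5)·Z.
x-coordinate: (2/5)·(-2) + (2/5)·(-1) + (1/5)·(-5) = -11/5.
y-coordinate: (2/5)·2 + (2/5)·(-7) + (1/5)·(-2) = -12/5.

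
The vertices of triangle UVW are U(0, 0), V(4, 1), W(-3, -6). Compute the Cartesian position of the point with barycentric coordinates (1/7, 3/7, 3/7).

P = (1/7)·U + (3/7)·V + (3/7)·W.
x-coordinate: (1/7)·0 + (3/7)·4 + (3/7)·(-3) = 3/7.
y-coordinate: (1/7)·0 + (3/7)·1 + (3/7)·(-6) = -15/7.

(3/7, -15/7)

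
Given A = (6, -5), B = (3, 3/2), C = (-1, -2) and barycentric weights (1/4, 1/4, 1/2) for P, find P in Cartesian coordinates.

P = (1/4)·A + (1/4)·B + (1/2)·C.
x-coordinate: (1/4)·6 + (1/4)·3 + (1/2)·(-1) = 7/4.
y-coordinate: (1/4)·(-5) + (1/4)·(3/2) + (1/2)·(-2) = -15/8.

(7/4, -15/8)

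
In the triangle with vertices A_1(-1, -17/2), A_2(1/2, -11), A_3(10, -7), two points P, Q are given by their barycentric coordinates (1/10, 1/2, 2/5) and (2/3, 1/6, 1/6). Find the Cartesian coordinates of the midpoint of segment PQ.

(157/60, -1069/120)

Barycentric coordinates of the midpoint are the average: (23/60, 1/3, 17/60).
Converting: (23/60)·A_1 + (1/3)·A_2 + (17/60)·A_3 = (157/60, -1069/120).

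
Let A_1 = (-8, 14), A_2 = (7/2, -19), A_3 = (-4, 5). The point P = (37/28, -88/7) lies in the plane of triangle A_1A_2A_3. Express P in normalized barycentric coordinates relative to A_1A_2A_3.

Signed area of the reference triangle: [A_1A_2A_3] = ½·((-8)·(-19−5) + (7/2)·(5−14) + (-4)·(14−(-19))) = ½·(192 − 63/2 − 132) = 57/4.
[PA_2A_3] = ½·((37/28)·(-19−5) + (7/2)·(5−(-88/7)) + (-4)·(-88/7−(-19))) = ½·(-222/7 + 123/2 − 180/7) = 57/28, so the A_1-coordinate is (57/28)/(57/4) = 1/7.
[A_1PA_3] = ½·((-8)·(-88/7−5) + (37/28)·(5−14) + (-4)·(14−(-88/7))) = ½·(984/7 − 333/28 − 744/7) = 627/56, so the A_2-coordinate is 11/14.
[A_1A_2P] = ½·((-8)·(-19−(-88/7)) + (7/2)·(-88/7−14) + (37/28)·(14−(-19))) = ½·(360/7 − 93 + 1221/28) = 57/56, so the A_3-coordinate is 1/14.
Check: 1/7 + 11/14 + 1/14 = 1.

(1/7, 11/14, 1/14)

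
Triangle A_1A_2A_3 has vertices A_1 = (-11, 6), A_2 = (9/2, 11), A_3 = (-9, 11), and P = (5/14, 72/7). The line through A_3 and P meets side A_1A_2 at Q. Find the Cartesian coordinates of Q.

(23/12, 61/6)

Barycentric coordinates of P with respect to A_1A_2A_3: (1/7, 5/7, 1/7).
On side A_1A_2 the A_3-coordinate is zero; dropping P's A_3-weight 1/7 and renormalizing the remaining 1/7 : 5/7 gives weights 1/6, 5/6 on A_1, A_2.
Q = (1/6)·(-11, 6) + (5/6)·(9/2, 11) = (23/12, 61/6).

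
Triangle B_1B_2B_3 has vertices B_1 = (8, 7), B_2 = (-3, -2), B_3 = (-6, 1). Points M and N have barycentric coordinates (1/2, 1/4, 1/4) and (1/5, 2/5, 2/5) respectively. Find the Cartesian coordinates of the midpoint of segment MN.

Barycentric coordinates of the midpoint are the average: (7/20, 13/40, 13/40).
Converting: (7/20)·B_1 + (13/40)·B_2 + (13/40)·B_3 = (-1/8, 17/8).

(-1/8, 17/8)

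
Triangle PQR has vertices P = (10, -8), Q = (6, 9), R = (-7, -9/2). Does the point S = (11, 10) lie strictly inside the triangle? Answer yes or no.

no

Barycentric coordinates of S: (109/550, 619/550, -89/275).
The three coordinates are positive, positive, negative; a point is interior exactly when all three are positive.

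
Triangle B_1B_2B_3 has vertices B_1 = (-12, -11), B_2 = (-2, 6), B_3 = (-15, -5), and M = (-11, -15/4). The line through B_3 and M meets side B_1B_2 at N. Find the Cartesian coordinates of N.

(-7, -5/2)

Barycentric coordinates of M with respect to B_1B_2B_3: (1/4, 1/4, 1/2).
On side B_1B_2 the B_3-coordinate is zero; dropping M's B_3-weight 1/2 and renormalizing the remaining 1/4 : 1/4 gives weights 1/2, 1/2 on B_1, B_2.
N = (1/2)·(-12, -11) + (1/2)·(-2, 6) = (-7, -5/2).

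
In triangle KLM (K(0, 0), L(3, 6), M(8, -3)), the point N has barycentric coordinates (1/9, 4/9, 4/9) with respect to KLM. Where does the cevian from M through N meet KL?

(12/5, 24/5)

Line MN meets KL where the M-coordinate vanishes; zeroing N's M-weight and renormalizing leaves K, L-weights 1/9 : 4/9 → (1/5, 4/5).
So J = (1/5)·K + (4/5)·L = (12/5, 24/5).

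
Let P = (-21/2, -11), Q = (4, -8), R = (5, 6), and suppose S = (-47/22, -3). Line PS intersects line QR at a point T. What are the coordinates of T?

Barycentric coordinates of S with respect to PQR: (5/11, 1/11, 5/11).
On side QR the P-coordinate is zero; dropping S's P-weight 5/11 and renormalizing the remaining 1/11 : 5/11 gives weights 1/6, 5/6 on Q, R.
T = (1/6)·(4, -8) + (5/6)·(5, 6) = (29/6, 11/3).

(29/6, 11/3)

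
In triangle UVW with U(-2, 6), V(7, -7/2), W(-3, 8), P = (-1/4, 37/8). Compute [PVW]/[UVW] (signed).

1/4

[UVW] = ½·((-2)·(-7/2−8) + 7·(8−6) + (-3)·(6−(-7/2))) = ½·(23 + 14 − 57/2) = 17/4.
[PVW] = ½·((-1/4)·(-7/2−8) + 7·(8−(37/8)) + (-3)·(37/8−(-7/2))) = ½·(23/8 + 189/8 − 195/8) = 17/16, so the ratio is (17/16)/(17/4) = 1/4.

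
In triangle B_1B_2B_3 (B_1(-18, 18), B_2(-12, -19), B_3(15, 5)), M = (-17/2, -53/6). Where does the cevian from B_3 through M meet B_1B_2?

Barycentric coordinates of M with respect to B_1B_2B_3: (1/6, 2/3, 1/6).
On side B_1B_2 the B_3-coordinate is zero; dropping M's B_3-weight 1/6 and renormalizing the remaining 1/6 : 2/3 gives weights 1/5, 4/5 on B_1, B_2.
N = (1/5)·(-18, 18) + (4/5)·(-12, -19) = (-66/5, -58/5).

(-66/5, -58/5)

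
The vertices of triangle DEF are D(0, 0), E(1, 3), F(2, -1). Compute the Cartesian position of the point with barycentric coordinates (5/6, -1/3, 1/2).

G = (5/6)·D + (-1/3)·E + (1/2)·F.
x-coordinate: (5/6)·0 + (-1/3)·1 + (1/2)·2 = 2/3.
y-coordinate: (5/6)·0 + (-1/3)·3 + (1/2)·(-1) = -3/2.

(2/3, -3/2)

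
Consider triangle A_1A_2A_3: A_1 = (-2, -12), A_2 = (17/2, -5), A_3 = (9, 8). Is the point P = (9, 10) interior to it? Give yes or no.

no

Barycentric coordinates of P: (1/133, -22/133, 22/19).
The three coordinates are positive, negative, positive; a point is interior exactly when all three are positive.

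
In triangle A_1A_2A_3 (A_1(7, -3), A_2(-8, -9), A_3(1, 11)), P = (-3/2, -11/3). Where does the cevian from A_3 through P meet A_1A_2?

(-2, -33/5)

Barycentric coordinates of P with respect to A_1A_2A_3: (1/3, 1/2, 1/6).
On side A_1A_2 the A_3-coordinate is zero; dropping P's A_3-weight 1/6 and renormalizing the remaining 1/3 : 1/2 gives weights 2/5, 3/5 on A_1, A_2.
Q = (2/5)·(7, -3) + (3/5)·(-8, -9) = (-2, -33/5).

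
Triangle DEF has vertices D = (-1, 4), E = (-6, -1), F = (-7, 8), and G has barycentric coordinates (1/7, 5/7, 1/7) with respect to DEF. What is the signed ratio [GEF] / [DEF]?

The signed ratio [GEF]/[DEF] equals the barycentric coordinate of G at vertex D, which is 1/7.

1/7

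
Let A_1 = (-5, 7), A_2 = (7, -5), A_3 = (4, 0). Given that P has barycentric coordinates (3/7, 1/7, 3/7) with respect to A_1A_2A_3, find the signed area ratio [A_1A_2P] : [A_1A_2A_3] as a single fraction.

The signed ratio [A_1A_2P]/[A_1A_2A_3] equals the barycentric coordinate of P at vertex A_3, which is 3/7.

3/7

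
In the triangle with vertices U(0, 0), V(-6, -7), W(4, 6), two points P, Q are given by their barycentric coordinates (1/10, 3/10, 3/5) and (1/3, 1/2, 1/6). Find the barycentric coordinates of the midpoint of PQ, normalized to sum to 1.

Since both coordinate triples sum to 1, the midpoint's barycentrics are the componentwise average.
(1/10+1/3)/2 = 13/60; similarly 2/5 and 23/60.

(13/60, 2/5, 23/60)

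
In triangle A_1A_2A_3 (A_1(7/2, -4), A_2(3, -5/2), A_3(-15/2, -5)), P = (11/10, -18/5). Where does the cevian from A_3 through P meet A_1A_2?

(13/4, -13/4)

Barycentric coordinates of P with respect to A_1A_2A_3: (2/5, 2/5, 1/5).
On side A_1A_2 the A_3-coordinate is zero; dropping P's A_3-weight 1/5 and renormalizing the remaining 2/5 : 2/5 gives weights 1/2, 1/2 on A_1, A_2.
Q = (1/2)·(7/2, -4) + (1/2)·(3, -5/2) = (13/4, -13/4).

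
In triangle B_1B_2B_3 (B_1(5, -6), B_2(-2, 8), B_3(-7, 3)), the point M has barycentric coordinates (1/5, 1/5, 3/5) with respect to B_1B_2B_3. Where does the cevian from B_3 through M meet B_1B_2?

(3/2, 1)

Line B_3M meets B_1B_2 where the B_3-coordinate vanishes; zeroing M's B_3-weight and renormalizing leaves B_1, B_2-weights 1/5 : 1/5 → (1/2, 1/2).
So N = (1/2)·B_1 + (1/2)·B_2 = (3/2, 1).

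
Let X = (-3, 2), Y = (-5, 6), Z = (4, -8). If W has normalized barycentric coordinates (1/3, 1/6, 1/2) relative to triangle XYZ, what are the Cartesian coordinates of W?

(1/6, -7/3)

W = (1/3)·X + (1/6)·Y + (1/2)·Z.
x-coordinate: (1/3)·(-3) + (1/6)·(-5) + (1/2)·4 = 1/6.
y-coordinate: (1/3)·2 + (1/6)·6 + (1/2)·(-8) = -7/3.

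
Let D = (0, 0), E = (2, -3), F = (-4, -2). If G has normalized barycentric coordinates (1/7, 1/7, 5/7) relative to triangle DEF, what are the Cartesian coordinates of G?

(-18/7, -13/7)

G = (1/7)·D + (1/7)·E + (5/7)·F.
x-coordinate: (1/7)·0 + (1/7)·2 + (5/7)·(-4) = -18/7.
y-coordinate: (1/7)·0 + (1/7)·(-3) + (5/7)·(-2) = -13/7.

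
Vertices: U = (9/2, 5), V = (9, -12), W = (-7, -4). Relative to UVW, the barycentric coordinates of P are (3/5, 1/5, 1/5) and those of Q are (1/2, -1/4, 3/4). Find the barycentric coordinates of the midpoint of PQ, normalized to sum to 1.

(11/20, -1/40, 19/40)

Since both coordinate triples sum to 1, the midpoint's barycentrics are the componentwise average.
(3/5+1/2)/2 = 11/20; similarly -1/40 and 19/40.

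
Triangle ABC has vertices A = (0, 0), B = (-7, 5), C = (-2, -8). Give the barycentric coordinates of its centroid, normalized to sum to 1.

(1/3, 1/3, 1/3)

The centroid is the average of the vertices, so each weight is 1/3.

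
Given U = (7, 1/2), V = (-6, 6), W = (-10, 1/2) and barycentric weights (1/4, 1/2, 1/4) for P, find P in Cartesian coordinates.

(-15/4, 13/4)

P = (1/4)·U + (1/2)·V + (1/4)·W.
x-coordinate: (1/4)·7 + (1/2)·(-6) + (1/4)·(-10) = -15/4.
y-coordinate: (1/4)·(1/2) + (1/2)·6 + (1/4)·(1/2) = 13/4.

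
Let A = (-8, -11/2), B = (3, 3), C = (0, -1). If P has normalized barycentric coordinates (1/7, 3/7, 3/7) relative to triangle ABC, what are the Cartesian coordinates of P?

P = (1/7)·A + (3/7)·B + (3/7)·C.
x-coordinate: (1/7)·(-8) + (3/7)·3 + (3/7)·0 = 1/7.
y-coordinate: (1/7)·(-11/2) + (3/7)·3 + (3/7)·(-1) = 1/14.

(1/7, 1/14)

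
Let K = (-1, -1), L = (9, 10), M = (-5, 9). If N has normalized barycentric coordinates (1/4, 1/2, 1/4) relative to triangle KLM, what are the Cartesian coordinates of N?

N = (1/4)·K + (1/2)·L + (1/4)·M.
x-coordinate: (1/4)·(-1) + (1/2)·9 + (1/4)·(-5) = 3.
y-coordinate: (1/4)·(-1) + (1/2)·10 + (1/4)·9 = 7.

(3, 7)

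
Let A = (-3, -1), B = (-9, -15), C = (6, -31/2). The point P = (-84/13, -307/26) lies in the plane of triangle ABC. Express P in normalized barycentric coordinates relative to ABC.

Signed area of the reference triangle: [ABC] = ½·((-3)·(-15−(-31/2)) + (-9)·(-31/2−(-1)) + 6·(-1−(-15))) = ½·(-3/2 + 261/2 + 84) = 213/2.
[PBC] = ½·((-84/13)·(-15−(-31/2)) + (-9)·(-31/2−(-307/26)) + 6·(-307/26−(-15))) = ½·(-42/13 + 432/13 + 249/13) = 639/26, so the A-coordinate is (639/26)/(213/2) = 3/13.
[APC] = ½·((-3)·(-307/26−(-31/2)) + (-84/13)·(-31/2−(-1)) + 6·(-1−(-307/26))) = ½·(-144/13 + 1218/13 + 843/13) = 1917/26, so the B-coordinate is 9/13.
[ABP] = ½·((-3)·(-15−(-307/26)) + (-9)·(-307/26−(-1)) + (-84/13)·(-1−(-15))) = ½·(249/26 + 2529/26 − 1176/13) = 213/26, so the C-coordinate is 1/13.
Check: 3/13 + 9/13 + 1/13 = 1.

(3/13, 9/13, 1/13)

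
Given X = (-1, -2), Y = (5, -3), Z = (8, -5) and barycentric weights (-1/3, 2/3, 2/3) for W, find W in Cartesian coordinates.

W = (-1/3)·X + (2/3)·Y + (2/3)·Z.
x-coordinate: (-1/3)·(-1) + (2/3)·5 + (2/3)·8 = 9.
y-coordinate: (-1/3)·(-2) + (2/3)·(-3) + (2/3)·(-5) = -14/3.

(9, -14/3)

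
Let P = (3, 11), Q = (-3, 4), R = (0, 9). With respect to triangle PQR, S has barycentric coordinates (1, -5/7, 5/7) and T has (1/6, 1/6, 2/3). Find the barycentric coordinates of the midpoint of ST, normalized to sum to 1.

Since both coordinate triples sum to 1, the midpoint's barycentrics are the componentwise average.
(1+1/6)/2 = 7/12; similarly -23/84 and 29/42.

(7/12, -23/84, 29/42)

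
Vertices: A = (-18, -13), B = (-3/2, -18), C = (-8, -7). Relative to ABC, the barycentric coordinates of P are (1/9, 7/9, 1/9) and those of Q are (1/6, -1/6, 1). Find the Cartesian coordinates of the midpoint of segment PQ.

Barycentric coordinates of the midpoint are the average: (5/36, 11/36, 5/9).
Converting: (5/36)·A + (11/36)·B + (5/9)·C = (-533/72, -403/36).

(-533/72, -403/36)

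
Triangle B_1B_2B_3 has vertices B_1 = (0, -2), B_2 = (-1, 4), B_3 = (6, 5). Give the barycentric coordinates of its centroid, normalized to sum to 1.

The centroid is the average of the vertices, so each weight is 1/3.

(1/3, 1/3, 1/3)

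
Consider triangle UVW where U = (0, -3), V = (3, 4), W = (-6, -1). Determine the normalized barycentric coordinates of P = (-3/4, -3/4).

Signed area of the reference triangle: [UVW] = ½·(0·(4−(-1)) + 3·(-1−(-3)) + (-6)·(-3−4)) = ½·(0 + 6 + 42) = 24.
[PVW] = ½·((-3/4)·(4−(-1)) + 3·(-1−(-3/4)) + (-6)·(-3/4−4)) = ½·(-15/4 − 3/4 + 57/2) = 12, so the U-coordinate is 12/24 = 1/2.
[UPW] = ½·(0·(-3/4−(-1)) + (-3/4)·(-1−(-3)) + (-6)·(-3−(-3/4))) = ½·(0 − 3/2 + 27/2) = 6, so the V-coordinate is 1/4.
[UVP] = ½·(0·(4−(-3/4)) + 3·(-3/4−(-3)) + (-3/4)·(-3−4)) = ½·(0 + 27/4 + 21/4) = 6, so the W-coordinate is 1/4.
Check: 1/2 + 1/4 + 1/4 = 1.

(1/2, 1/4, 1/4)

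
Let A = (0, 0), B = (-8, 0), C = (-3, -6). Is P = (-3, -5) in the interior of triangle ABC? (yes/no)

yes

Barycentric coordinates of P: (5/48, 1/16, 5/6).
The three coordinates are positive, positive, positive; a point is interior exactly when all three are positive.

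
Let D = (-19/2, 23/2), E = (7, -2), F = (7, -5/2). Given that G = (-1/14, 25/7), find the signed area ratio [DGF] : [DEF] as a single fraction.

1/7

[DEF] = ½·((-19/2)·(-2−(-5/2)) + 7·(-5/2−(23/2)) + 7·(23/2−(-2))) = ½·(-19/4 − 98 + 189/2) = -33/8.
[DGF] = ½·((-19/2)·(25/7−(-5/2)) + (-1/14)·(-5/2−(23/2)) + 7·(23/2−(25/7))) = ½·(-1615/28 + 1 + 111/2) = -33/56, so the ratio is (-33/56)/(-33/8) = 1/7.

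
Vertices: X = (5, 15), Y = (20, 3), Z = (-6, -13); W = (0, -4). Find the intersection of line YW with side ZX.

(-20/7, -5)

Barycentric coordinates of W with respect to XYZ: (1/4, 1/8, 5/8).
On side ZX the Y-coordinate is zero; dropping W's Y-weight 1/8 and renormalizing the remaining 5/8 : 1/4 gives weights 5/7, 2/7 on Z, X.
V = (5/7)·(-6, -13) + (2/7)·(5, 15) = (-20/7, -5).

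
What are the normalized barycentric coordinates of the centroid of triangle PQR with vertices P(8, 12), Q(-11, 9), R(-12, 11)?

(1/3, 1/3, 1/3)

The centroid is the average of the vertices, so each weight is 1/3.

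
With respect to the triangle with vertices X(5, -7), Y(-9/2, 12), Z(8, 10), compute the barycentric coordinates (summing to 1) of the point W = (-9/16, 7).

Signed area of the reference triangle: [XYZ] = ½·(5·(12−10) + (-9/2)·(10−(-7)) + 8·(-7−12)) = ½·(10 − 153/2 − 152) = -437/4.
[WYZ] = ½·((-9/16)·(12−10) + (-9/2)·(10−7) + 8·(7−12)) = ½·(-9/8 − 27/2 − 40) = -437/16, so the X-coordinate is (-437/16)/(-437/4) = 1/4.
[XWZ] = ½·(5·(7−10) + (-9/16)·(10−(-7)) + 8·(-7−7)) = ½·(-15 − 153/16 − 112) = -2185/32, so the Y-coordinate is 5/8.
[XYW] = ½·(5·(12−7) + (-9/2)·(7−(-7)) + (-9/16)·(-7−12)) = ½·(25 − 63 + 171/16) = -437/32, so the Z-coordinate is 1/8.
Check: 1/4 + 5/8 + 1/8 = 1.

(1/4, 5/8, 1/8)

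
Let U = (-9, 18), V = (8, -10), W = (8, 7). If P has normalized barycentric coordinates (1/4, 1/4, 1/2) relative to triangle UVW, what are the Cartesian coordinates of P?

(15/4, 11/2)

P = (1/4)·U + (1/4)·V + (1/2)·W.
x-coordinate: (1/4)·(-9) + (1/4)·8 + (1/2)·8 = 15/4.
y-coordinate: (1/4)·18 + (1/4)·(-10) + (1/2)·7 = 11/2.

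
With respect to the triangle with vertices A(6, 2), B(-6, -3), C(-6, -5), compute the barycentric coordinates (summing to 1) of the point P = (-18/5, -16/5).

Signed area of the reference triangle: [ABC] = ½·(6·(-3−(-5)) + (-6)·(-5−2) + (-6)·(2−(-3))) = ½·(12 + 42 − 30) = 12.
[PBC] = ½·((-18/5)·(-3−(-5)) + (-6)·(-5−(-16/5)) + (-6)·(-16/5−(-3))) = ½·(-36/5 + 54/5 + 6/5) = 12/5, so the A-coordinate is (12/5)/12 = 1/5.
[APC] = ½·(6·(-16/5−(-5)) + (-18/5)·(-5−2) + (-6)·(2−(-16/5))) = ½·(54/5 + 126/5 − 156/5) = 12/5, so the B-coordinate is 1/5.
[ABP] = ½·(6·(-3−(-16/5)) + (-6)·(-16/5−2) + (-18/5)·(2−(-3))) = ½·(6/5 + 156/5 − 18) = 36/5, so the C-coordinate is 3/5.
Check: 1/5 + 1/5 + 3/5 = 1.

(1/5, 1/5, 3/5)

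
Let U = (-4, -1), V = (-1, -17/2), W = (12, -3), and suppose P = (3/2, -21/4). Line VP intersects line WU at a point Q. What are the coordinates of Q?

(4, -2)

Barycentric coordinates of P with respect to UVW: (1/4, 1/2, 1/4).
On side WU the V-coordinate is zero; dropping P's V-weight 1/2 and renormalizing the remaining 1/4 : 1/4 gives weights 1/2, 1/2 on W, U.
Q = (1/2)·(12, -3) + (1/2)·(-4, -1) = (4, -2).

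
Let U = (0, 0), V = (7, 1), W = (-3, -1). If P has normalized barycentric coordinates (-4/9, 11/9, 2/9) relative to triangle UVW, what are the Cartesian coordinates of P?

P = (-4/9)·U + (11/9)·V + (2/9)·W.
x-coordinate: (-4/9)·0 + (11/9)·7 + (2/9)·(-3) = 71/9.
y-coordinate: (-4/9)·0 + (11/9)·1 + (2/9)·(-1) = 1.

(71/9, 1)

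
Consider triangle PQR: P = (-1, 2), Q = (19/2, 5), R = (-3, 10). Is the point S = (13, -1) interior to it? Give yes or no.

Barycentric coordinates of S: (23/36, 53/45, -49/60).
The three coordinates are positive, positive, negative; a point is interior exactly when all three are positive.

no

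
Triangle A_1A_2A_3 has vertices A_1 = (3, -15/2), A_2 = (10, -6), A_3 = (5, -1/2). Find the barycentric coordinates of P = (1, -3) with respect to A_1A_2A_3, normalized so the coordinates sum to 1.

(3/4, -1/2, 3/4)

Signed area of the reference triangle: [A_1A_2A_3] = ½·(3·(-6−(-1/2)) + 10·(-1/2−(-15/2)) + 5·(-15/2−(-6))) = ½·(-33/2 + 70 − 15/2) = 23.
[PA_2A_3] = ½·(1·(-6−(-1/2)) + 10·(-1/2−(-3)) + 5·(-3−(-6))) = ½·(-11/2 + 25 + 15) = 69/4, so the A_1-coordinate is (69/4)/23 = 3/4.
[A_1PA_3] = ½·(3·(-3−(-1/2)) + 1·(-1/2−(-15/2)) + 5·(-15/2−(-3))) = ½·(-15/2 + 7 − 45/2) = -23/2, so the A_2-coordinate is -1/2.
[A_1A_2P] = ½·(3·(-6−(-3)) + 10·(-3−(-15/2)) + 1·(-15/2−(-6))) = ½·(-9 + 45 − 3/2) = 69/4, so the A_3-coordinate is 3/4.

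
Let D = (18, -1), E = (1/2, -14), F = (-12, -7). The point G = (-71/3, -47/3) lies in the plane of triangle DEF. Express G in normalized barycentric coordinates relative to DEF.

(-2/3, 2/3, 1)

Signed area of the reference triangle: [DEF] = ½·(18·(-14−(-7)) + (1/2)·(-7−(-1)) + (-12)·(-1−(-14))) = ½·(-126 − 3 − 156) = -285/2.
[GEF] = ½·((-71/3)·(-14−(-7)) + (1/2)·(-7−(-47/3)) + (-12)·(-47/3−(-14))) = ½·(497/3 + 13/3 + 20) = 95, so the D-coordinate is 95/(-285/2) = -2/3.
[DGF] = ½·(18·(-47/3−(-7)) + (-71/3)·(-7−(-1)) + (-12)·(-1−(-47/3))) = ½·(-156 + 142 − 176) = -95, so the E-coordinate is 2/3.
[DEG] = ½·(18·(-14−(-47/3)) + (1/2)·(-47/3−(-1)) + (-71/3)·(-1−(-14))) = ½·(30 − 22/3 − 923/3) = -285/2, so the F-coordinate is 1.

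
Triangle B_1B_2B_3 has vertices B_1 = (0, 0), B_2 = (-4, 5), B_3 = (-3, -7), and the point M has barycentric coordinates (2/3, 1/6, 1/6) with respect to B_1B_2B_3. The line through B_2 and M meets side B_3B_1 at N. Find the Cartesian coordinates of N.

(-3/5, -7/5)

Line B_2M meets B_3B_1 where the B_2-coordinate vanishes; zeroing M's B_2-weight and renormalizing leaves B_3, B_1-weights 1/6 : 2/3 → (1/5, 4/5).
So N = (1/5)·B_3 + (4/5)·B_1 = (-3/5, -7/5).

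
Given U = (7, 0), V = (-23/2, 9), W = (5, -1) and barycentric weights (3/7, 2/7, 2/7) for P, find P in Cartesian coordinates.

P = (3/7)·U + (2/7)·V + (2/7)·W.
x-coordinate: (3/7)·7 + (2/7)·(-23/2) + (2/7)·5 = 8/7.
y-coordinate: (3/7)·0 + (2/7)·9 + (2/7)·(-1) = 16/7.

(8/7, 16/7)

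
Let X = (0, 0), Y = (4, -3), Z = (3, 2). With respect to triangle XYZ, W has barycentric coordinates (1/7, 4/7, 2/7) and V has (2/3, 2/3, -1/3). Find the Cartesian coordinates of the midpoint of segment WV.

Barycentric coordinates of the midpoint are the average: (17/42, 13/21, -1/42).
Converting: (17/42)·X + (13/21)·Y + (-1/42)·Z = (101/42, -40/21).

(101/42, -40/21)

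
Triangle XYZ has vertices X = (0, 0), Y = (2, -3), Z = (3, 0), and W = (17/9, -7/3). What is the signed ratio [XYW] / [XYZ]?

[XYZ] = ½·(0·(-3−0) + 2·(0−0) + 3·(0−(-3))) = ½·(0 + 0 + 9) = 9/2.
[XYW] = ½·(0·(-3−(-7/3)) + 2·(-7/3−0) + (17/9)·(0−(-3))) = ½·(0 − 14/3 + 17/3) = 1/2, so the ratio is (1/2)/(9/2) = 1/9.

1/9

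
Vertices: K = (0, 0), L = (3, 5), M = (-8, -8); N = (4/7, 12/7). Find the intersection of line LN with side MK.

(-8/3, -8/3)

Barycentric coordinates of N with respect to KLM: (2/7, 4/7, 1/7).
On side MK the L-coordinate is zero; dropping N's L-weight 4/7 and renormalizing the remaining 1/7 : 2/7 gives weights 1/3, 2/3 on M, K.
J = (1/3)·(-8, -8) + (2/3)·(0, 0) = (-8/3, -8/3).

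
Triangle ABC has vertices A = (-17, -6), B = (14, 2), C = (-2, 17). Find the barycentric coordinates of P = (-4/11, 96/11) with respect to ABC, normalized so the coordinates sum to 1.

(2/11, 3/11, 6/11)

Signed area of the reference triangle: [ABC] = ½·((-17)·(2−17) + 14·(17−(-6)) + (-2)·(-6−2)) = ½·(255 + 322 + 16) = 593/2.
[PBC] = ½·((-4/11)·(2−17) + 14·(17−(96/11)) + (-2)·(96/11−2)) = ½·(60/11 + 1274/11 − 148/11) = 593/11, so the A-coordinate is (593/11)/(593/2) = 2/11.
[APC] = ½·((-17)·(96/11−17) + (-4/11)·(17−(-6)) + (-2)·(-6−(96/11))) = ½·(1547/11 − 92/11 + 324/11) = 1779/22, so the B-coordinate is 3/11.
[ABP] = ½·((-17)·(2−(96/11)) + 14·(96/11−(-6)) + (-4/11)·(-6−2)) = ½·(1258/11 + 2268/11 + 32/11) = 1779/11, so the C-coordinate is 6/11.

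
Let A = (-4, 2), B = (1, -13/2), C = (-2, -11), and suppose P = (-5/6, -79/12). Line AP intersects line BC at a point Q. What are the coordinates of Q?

(-1/5, -83/10)

Barycentric coordinates of P with respect to ABC: (1/6, 1/2, 1/3).
On side BC the A-coordinate is zero; dropping P's A-weight 1/6 and renormalizing the remaining 1/2 : 1/3 gives weights 3/5, 2/5 on B, C.
Q = (3/5)·(1, -13/2) + (2/5)·(-2, -11) = (-1/5, -83/10).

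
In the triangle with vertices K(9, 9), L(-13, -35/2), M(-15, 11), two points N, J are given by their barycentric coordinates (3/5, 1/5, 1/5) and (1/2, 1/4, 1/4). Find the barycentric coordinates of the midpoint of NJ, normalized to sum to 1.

Since both coordinate triples sum to 1, the midpoint's barycentrics are the componentwise average.
(3/5+1/2)/2 = 11/20; similarly 9/40 and 9/40.

(11/20, 9/40, 9/40)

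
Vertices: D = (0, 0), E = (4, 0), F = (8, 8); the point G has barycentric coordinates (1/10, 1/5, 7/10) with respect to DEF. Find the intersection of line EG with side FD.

Line EG meets FD where the E-coordinate vanishes; zeroing G's E-weight and renormalizing leaves F, D-weights 7/10 : 1/10 → (7/8, 1/8).
So H = (7/8)·F + (1/8)·D = (7, 7).

(7, 7)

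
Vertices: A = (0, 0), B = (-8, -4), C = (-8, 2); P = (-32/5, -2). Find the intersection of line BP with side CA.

Barycentric coordinates of P with respect to ABC: (1/5, 3/5, 1/5).
On side CA the B-coordinate is zero; dropping P's B-weight 3/5 and renormalizing the remaining 1/5 : 1/5 gives weights 1/2, 1/2 on C, A.
Q = (1/2)·(-8, 2) + (1/2)·(0, 0) = (-4, 1).

(-4, 1)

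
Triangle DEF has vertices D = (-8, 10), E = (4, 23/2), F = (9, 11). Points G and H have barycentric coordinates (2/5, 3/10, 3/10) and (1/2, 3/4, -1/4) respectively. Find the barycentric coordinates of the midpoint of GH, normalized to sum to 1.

Since both coordinate triples sum to 1, the midpoint's barycentrics are the componentwise average.
(2/5+1/2)/2 = 9/20; similarly 21/40 and 1/40.

(9/20, 21/40, 1/40)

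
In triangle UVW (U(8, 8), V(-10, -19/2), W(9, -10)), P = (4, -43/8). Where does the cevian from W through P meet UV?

(-1, -3/4)

Barycentric coordinates of P with respect to UVW: (1/4, 1/4, 1/2).
On side UV the W-coordinate is zero; dropping P's W-weight 1/2 and renormalizing the remaining 1/4 : 1/4 gives weights 1/2, 1/2 on U, V.
Q = (1/2)·(8, 8) + (1/2)·(-10, -19/2) = (-1, -3/4).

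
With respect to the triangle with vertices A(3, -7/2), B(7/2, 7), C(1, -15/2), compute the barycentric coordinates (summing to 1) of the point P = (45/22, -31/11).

(2/11, 3/11, 6/11)

Signed area of the reference triangle: [ABC] = ½·(3·(7−(-15/2)) + (7/2)·(-15/2−(-7/2)) + 1·(-7/2−7)) = ½·(87/2 − 14 − 21/2) = 19/2.
[PBC] = ½·((45/22)·(7−(-15/2)) + (7/2)·(-15/2−(-31/11)) + 1·(-31/11−7)) = ½·(1305/44 − 721/44 − 108/11) = 19/11, so the A-coordinate is (19/11)/(19/2) = 2/11.
[APC] = ½·(3·(-31/11−(-15/2)) + (45/22)·(-15/2−(-7/2)) + 1·(-7/2−(-31/11))) = ½·(309/22 − 90/11 − 15/22) = 57/22, so the B-coordinate is 3/11.
[ABP] = ½·(3·(7−(-31/11)) + (7/2)·(-31/11−(-7/2)) + (45/22)·(-7/2−7)) = ½·(324/11 + 105/44 − 945/44) = 57/11, so the C-coordinate is 6/11.
Check: 2/11 + 3/11 + 6/11 = 1.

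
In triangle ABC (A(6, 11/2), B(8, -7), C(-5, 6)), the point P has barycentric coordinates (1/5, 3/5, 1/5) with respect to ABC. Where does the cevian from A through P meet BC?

Line AP meets BC where the A-coordinate vanishes; zeroing P's A-weight and renormalizing leaves B, C-weights 3/5 : 1/5 → (3/4, 1/4).
So Q = (3/4)·B + (1/4)·C = (19/4, -15/4).

(19/4, -15/4)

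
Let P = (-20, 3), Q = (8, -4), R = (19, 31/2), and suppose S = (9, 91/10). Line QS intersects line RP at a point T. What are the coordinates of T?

(37/4, 99/8)

Barycentric coordinates of S with respect to PQR: (1/5, 1/5, 3/5).
On side RP the Q-coordinate is zero; dropping S's Q-weight 1/5 and renormalizing the remaining 3/5 : 1/5 gives weights 3/4, 1/4 on R, P.
T = (3/4)·(19, 31/2) + (1/4)·(-20, 3) = (37/4, 99/8).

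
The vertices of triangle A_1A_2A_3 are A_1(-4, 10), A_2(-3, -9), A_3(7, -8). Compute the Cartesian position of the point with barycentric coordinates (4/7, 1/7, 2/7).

(-5/7, 15/7)

P = (4/7)·A_1 + (1/7)·A_2 + (2/7)·A_3.
x-coordinate: (4/7)·(-4) + (1/7)·(-3) + (2/7)·7 = -5/7.
y-coordinate: (4/7)·10 + (1/7)·(-9) + (2/7)·(-8) = 15/7.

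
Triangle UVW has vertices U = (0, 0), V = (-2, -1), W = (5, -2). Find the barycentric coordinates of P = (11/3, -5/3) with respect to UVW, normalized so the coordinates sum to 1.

Signed area of the reference triangle: [UVW] = ½·(0·(-1−(-2)) + (-2)·(-2−0) + 5·(0−(-1))) = ½·(0 + 4 + 5) = 9/2.
[PVW] = ½·((11/3)·(-1−(-2)) + (-2)·(-2−(-5/3)) + 5·(-5/3−(-1))) = ½·(11/3 + 2/3 − 10/3) = 1/2, so the U-coordinate is (1/2)/(9/2) = 1/9.
[UPW] = ½·(0·(-5/3−(-2)) + (11/3)·(-2−0) + 5·(0−(-5/3))) = ½·(0 − 22/3 + 25/3) = 1/2, so the V-coordinate is 1/9.
[UVP] = ½·(0·(-1−(-5/3)) + (-2)·(-5/3−0) + (11/3)·(0−(-1))) = ½·(0 + 10/3 + 11/3) = 7/2, so the W-coordinate is 7/9.
Check: 1/9 + 1/9 + 7/9 = 1.

(1/9, 1/9, 7/9)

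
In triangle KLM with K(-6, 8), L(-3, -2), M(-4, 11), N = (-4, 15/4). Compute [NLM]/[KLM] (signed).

1/4

[KLM] = ½·((-6)·(-2−11) + (-3)·(11−8) + (-4)·(8−(-2))) = ½·(78 − 9 − 40) = 29/2.
[NLM] = ½·((-4)·(-2−11) + (-3)·(11−(15/4)) + (-4)·(15/4−(-2))) = ½·(52 − 87/4 − 23) = 29/8, so the ratio is (29/8)/(29/2) = 1/4.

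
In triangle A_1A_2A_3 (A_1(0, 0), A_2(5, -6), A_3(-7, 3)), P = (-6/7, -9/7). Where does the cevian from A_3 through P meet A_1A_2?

(15/4, -9/2)

Barycentric coordinates of P with respect to A_1A_2A_3: (1/7, 3/7, 3/7).
On side A_1A_2 the A_3-coordinate is zero; dropping P's A_3-weight 3/7 and renormalizing the remaining 1/7 : 3/7 gives weights 1/4, 3/4 on A_1, A_2.
Q = (1/4)·(0, 0) + (3/4)·(5, -6) = (15/4, -9/2).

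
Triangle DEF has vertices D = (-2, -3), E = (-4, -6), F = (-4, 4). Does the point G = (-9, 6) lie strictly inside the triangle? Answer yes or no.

Barycentric coordinates of G: (-5/2, 31/20, 39/20).
The three coordinates are negative, positive, positive; a point is interior exactly when all three are positive.

no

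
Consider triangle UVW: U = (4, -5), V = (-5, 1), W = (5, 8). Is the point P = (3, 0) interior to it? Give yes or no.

yes

Barycentric coordinates of P: (22/41, 6/41, 13/41).
The three coordinates are positive, positive, positive; a point is interior exactly when all three are positive.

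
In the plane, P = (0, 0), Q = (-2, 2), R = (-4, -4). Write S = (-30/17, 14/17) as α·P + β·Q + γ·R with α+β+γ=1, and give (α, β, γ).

(4/17, 11/17, 2/17)

Signed area of the reference triangle: [PQR] = ½·(0·(2−(-4)) + (-2)·(-4−0) + (-4)·(0−2)) = ½·(0 + 8 + 8) = 8.
[SQR] = ½·((-30/17)·(2−(-4)) + (-2)·(-4−(14/17)) + (-4)·(14/17−2)) = ½·(-180/17 + 164/17 + 80/17) = 32/17, so the P-coordinate is (32/17)/8 = 4/17.
[PSR] = ½·(0·(14/17−(-4)) + (-30/17)·(-4−0) + (-4)·(0−(14/17))) = ½·(0 + 120/17 + 56/17) = 88/17, so the Q-coordinate is 11/17.
[PQS] = ½·(0·(2−(14/17)) + (-2)·(14/17−0) + (-30/17)·(0−2)) = ½·(0 − 28/17 + 60/17) = 16/17, so the R-coordinate is 2/17.
Check: 4/17 + 11/17 + 2/17 = 1.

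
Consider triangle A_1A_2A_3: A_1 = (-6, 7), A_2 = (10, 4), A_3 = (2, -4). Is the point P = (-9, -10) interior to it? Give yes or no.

Barycentric coordinates of P: (5/19, -169/152, 281/152).
The three coordinates are positive, negative, positive; a point is interior exactly when all three are positive.

no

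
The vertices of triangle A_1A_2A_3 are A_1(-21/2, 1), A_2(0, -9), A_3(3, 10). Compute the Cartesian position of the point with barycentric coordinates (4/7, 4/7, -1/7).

(-45/7, -6)

P = (4/7)·A_1 + (4/7)·A_2 + (-1/7)·A_3.
x-coordinate: (4/7)·(-21/2) + (4/7)·0 + (-1/7)·3 = -45/7.
y-coordinate: (4/7)·1 + (4/7)·(-9) + (-1/7)·10 = -6.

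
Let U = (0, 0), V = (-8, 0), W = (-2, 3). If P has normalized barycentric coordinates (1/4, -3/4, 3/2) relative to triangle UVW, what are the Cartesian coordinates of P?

(3, 9/2)

P = (1/4)·U + (-3/4)·V + (3/2)·W.
x-coordinate: (1/4)·0 + (-3/4)·(-8) + (3/2)·(-2) = 3.
y-coordinate: (1/4)·0 + (-3/4)·0 + (3/2)·3 = 9/2.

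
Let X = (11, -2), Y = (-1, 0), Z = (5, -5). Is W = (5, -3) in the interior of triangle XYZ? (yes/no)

Barycentric coordinates of W: (1/4, 1/4, 1/2).
The three coordinates are positive, positive, positive; a point is interior exactly when all three are positive.

yes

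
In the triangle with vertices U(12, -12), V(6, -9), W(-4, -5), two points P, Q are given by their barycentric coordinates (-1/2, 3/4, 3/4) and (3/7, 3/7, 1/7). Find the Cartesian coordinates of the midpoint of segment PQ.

Barycentric coordinates of the midpoint are the average: (-1/28, 33/56, 25/56).
Converting: (-1/28)·U + (33/56)·V + (25/56)·W = (37/28, -199/28).

(37/28, -199/28)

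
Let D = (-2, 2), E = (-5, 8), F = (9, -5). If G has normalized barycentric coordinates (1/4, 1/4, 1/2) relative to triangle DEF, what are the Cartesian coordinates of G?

(11/4, 0)

G = (1/4)·D + (1/4)·E + (1/2)·F.
x-coordinate: (1/4)·(-2) + (1/4)·(-5) + (1/2)·9 = 11/4.
y-coordinate: (1/4)·2 + (1/4)·8 + (1/2)·(-5) = 0.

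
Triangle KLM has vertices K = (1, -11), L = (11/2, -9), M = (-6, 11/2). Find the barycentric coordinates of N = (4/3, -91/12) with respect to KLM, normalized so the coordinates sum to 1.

(1/2, 1/3, 1/6)

Signed area of the reference triangle: [KLM] = ½·(1·(-9−(11/2)) + (11/2)·(11/2−(-11)) + (-6)·(-11−(-9))) = ½·(-29/2 + 363/4 + 12) = 353/8.
[NLM] = ½·((4/3)·(-9−(11/2)) + (11/2)·(11/2−(-91/12)) + (-6)·(-91/12−(-9))) = ½·(-58/3 + 1727/24 − 17/2) = 353/16, so the K-coordinate is (353/16)/(353/8) = 1/2.
[KNM] = ½·(1·(-91/12−(11/2)) + (4/3)·(11/2−(-11)) + (-6)·(-11−(-91/12))) = ½·(-157/12 + 22 + 41/2) = 353/24, so the L-coordinate is 1/3.
[KLN] = ½·(1·(-9−(-91/12)) + (11/2)·(-91/12−(-11)) + (4/3)·(-11−(-9))) = ½·(-17/12 + 451/24 − 8/3) = 353/48, so the M-coordinate is 1/6.
Check: 1/2 + 1/3 + 1/6 = 1.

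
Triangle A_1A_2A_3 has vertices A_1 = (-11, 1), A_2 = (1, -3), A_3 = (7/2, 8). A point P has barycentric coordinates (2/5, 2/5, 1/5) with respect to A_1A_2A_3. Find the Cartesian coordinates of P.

(-33/10, 4/5)

P = (2/5)·A_1 + (2/5)·A_2 + (1/5)·A_3.
x-coordinate: (2/5)·(-11) + (2/5)·1 + (1/5)·(7/2) = -33/10.
y-coordinate: (2/5)·1 + (2/5)·(-3) + (1/5)·8 = 4/5.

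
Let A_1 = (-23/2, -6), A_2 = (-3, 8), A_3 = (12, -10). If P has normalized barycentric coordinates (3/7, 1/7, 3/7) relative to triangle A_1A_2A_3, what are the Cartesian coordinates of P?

(-3/14, -40/7)

P = (3/7)·A_1 + (1/7)·A_2 + (3/7)·A_3.
x-coordinate: (3/7)·(-23/2) + (1/7)·(-3) + (3/7)·12 = -3/14.
y-coordinate: (3/7)·(-6) + (1/7)·8 + (3/7)·(-10) = -40/7.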